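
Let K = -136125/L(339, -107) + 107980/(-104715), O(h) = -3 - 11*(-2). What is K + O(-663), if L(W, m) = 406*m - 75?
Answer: 19227226832/911376531 ≈ 21.097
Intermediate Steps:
L(W, m) = -75 + 406*m
O(h) = 19 (O(h) = -3 + 22 = 19)
K = 1911072743/911376531 (K = -136125/(-75 + 406*(-107)) + 107980/(-104715) = -136125/(-75 - 43442) + 107980*(-1/104715) = -136125/(-43517) - 21596/20943 = -136125*(-1/43517) - 21596/20943 = 136125/43517 - 21596/20943 = 1911072743/911376531 ≈ 2.0969)
K + O(-663) = 1911072743/911376531 + 19 = 19227226832/911376531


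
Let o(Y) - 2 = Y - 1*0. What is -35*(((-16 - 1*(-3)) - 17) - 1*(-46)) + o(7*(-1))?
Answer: -565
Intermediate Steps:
o(Y) = 2 + Y (o(Y) = 2 + (Y - 1*0) = 2 + (Y + 0) = 2 + Y)
-35*(((-16 - 1*(-3)) - 17) - 1*(-46)) + o(7*(-1)) = -35*(((-16 - 1*(-3)) - 17) - 1*(-46)) + (2 + 7*(-1)) = -35*(((-16 + 3) - 17) + 46) + (2 - 7) = -35*((-13 - 17) + 46) - 5 = -35*(-30 + 46) - 5 = -35*16 - 5 = -560 - 5 = -565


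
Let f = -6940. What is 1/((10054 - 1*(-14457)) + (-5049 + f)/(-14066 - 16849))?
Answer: 30915/757769554 ≈ 4.0797e-5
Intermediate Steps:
1/((10054 - 1*(-14457)) + (-5049 + f)/(-14066 - 16849)) = 1/((10054 - 1*(-14457)) + (-5049 - 6940)/(-14066 - 16849)) = 1/((10054 + 14457) - 11989/(-30915)) = 1/(24511 - 11989*(-1/30915)) = 1/(24511 + 11989/30915) = 1/(757769554/30915) = 30915/757769554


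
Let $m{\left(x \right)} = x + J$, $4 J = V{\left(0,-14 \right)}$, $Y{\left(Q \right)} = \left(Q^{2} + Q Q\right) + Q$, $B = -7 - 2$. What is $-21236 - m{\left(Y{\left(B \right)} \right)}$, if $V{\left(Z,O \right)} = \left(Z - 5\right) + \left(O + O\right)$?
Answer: $- \frac{85523}{4} \approx -21381.0$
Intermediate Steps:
$B = -9$ ($B = -7 - 2 = -9$)
$Y{\left(Q \right)} = Q + 2 Q^{2}$ ($Y{\left(Q \right)} = \left(Q^{2} + Q^{2}\right) + Q = 2 Q^{2} + Q = Q + 2 Q^{2}$)
$V{\left(Z,O \right)} = -5 + Z + 2 O$ ($V{\left(Z,O \right)} = \left(-5 + Z\right) + 2 O = -5 + Z + 2 O$)
$J = - \frac{33}{4}$ ($J = \frac{-5 + 0 + 2 \left(-14\right)}{4} = \frac{-5 + 0 - 28}{4} = \frac{1}{4} \left(-33\right) = - \frac{33}{4} \approx -8.25$)
$m{\left(x \right)} = - \frac{33}{4} + x$ ($m{\left(x \right)} = x - \frac{33}{4} = - \frac{33}{4} + x$)
$-21236 - m{\left(Y{\left(B \right)} \right)} = -21236 - \left(- \frac{33}{4} - 9 \left(1 + 2 \left(-9\right)\right)\right) = -21236 - \left(- \frac{33}{4} - 9 \left(1 - 18\right)\right) = -21236 - \left(- \frac{33}{4} - -153\right) = -21236 - \left(- \frac{33}{4} + 153\right) = -21236 - \frac{579}{4} = - \frac{85523}{4}$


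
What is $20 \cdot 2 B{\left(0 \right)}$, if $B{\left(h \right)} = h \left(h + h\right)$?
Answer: $0$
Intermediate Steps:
$B{\left(h \right)} = 2 h^{2}$ ($B{\left(h \right)} = h 2 h = 2 h^{2}$)
$20 \cdot 2 B{\left(0 \right)} = 20 \cdot 2 \cdot 2 \cdot 0^{2} = 40 \cdot 2 \cdot 0 = 40 \cdot 0 = 0$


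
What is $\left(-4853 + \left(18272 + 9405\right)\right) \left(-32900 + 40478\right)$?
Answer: $172960272$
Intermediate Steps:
$\left(-4853 + \left(18272 + 9405\right)\right) \left(-32900 + 40478\right) = \left(-4853 + 27677\right) 7578 = 22824 \cdot 7578 = 172960272$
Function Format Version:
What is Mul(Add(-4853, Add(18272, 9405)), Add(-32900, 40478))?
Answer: 172960272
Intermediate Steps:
Mul(Add(-4853, Add(18272, 9405)), Add(-32900, 40478)) = Mul(Add(-4853, 27677), 7578) = Mul(22824, 7578) = 172960272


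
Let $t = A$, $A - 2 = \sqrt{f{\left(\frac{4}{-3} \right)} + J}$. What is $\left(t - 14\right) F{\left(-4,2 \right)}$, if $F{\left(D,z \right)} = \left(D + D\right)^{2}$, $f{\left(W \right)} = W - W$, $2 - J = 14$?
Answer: $-768 + 128 i \sqrt{3} \approx -768.0 + 221.7 i$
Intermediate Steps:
$J = -12$ ($J = 2 - 14 = -12$)
$f{\left(W \right)} = 0$
$A = 2 + 2 i \sqrt{3}$ ($A = 2 + \sqrt{0 - 12} = 2 + \sqrt{-12} = 2 + 2 i \sqrt{3} \approx 2.0 + 3.4641 i$)
$F{\left(D,z \right)} = 4 D^{2}$ ($F{\left(D,z \right)} = \left(2 D\right)^{2} = 4 D^{2}$)
$t = 2 + 2 i \sqrt{3} \approx 2.0 + 3.4641 i$
$\left(t - 14\right) F{\left(-4,2 \right)} = \left(\left(2 + 2 i \sqrt{3}\right) - 14\right) 4 \left(-4\right)^{2} = \left(-12 + 2 i \sqrt{3}\right) 4 \cdot 16 = \left(-12 + 2 i \sqrt{3}\right) 64 = -768 + 128 i \sqrt{3}$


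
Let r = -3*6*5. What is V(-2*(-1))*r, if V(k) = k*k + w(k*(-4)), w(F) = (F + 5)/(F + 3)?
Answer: -414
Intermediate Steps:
w(F) = (5 + F)/(3 + F)
r = -90 (r = -18*5 = -90)
V(k) = k² + (5 - 4*k)/(3 - 4*k) (V(k) = k*k + (5 + k*(-4))/(3 + k*(-4)) = k² + (5 - 4*k)/(3 - 4*k))
V(-2*(-1))*r = ((-5 + 4*(-2*(-1)) + (-2*(-1))²*(-3 + 4*(-2*(-1))))/(-3 + 4*(-2*(-1))))*(-90) = ((-5 + 4*2 + 2²*(-3 + 4*2))/(-3 + 4*2))*(-90) = ((-5 + 8 + 4*(-3 + 8))/(-3 + 8))*(-90) = ((-5 + 8 + 4*5)/5)*(-90) = ((-5 + 8 + 20)/5)*(-90) = ((⅕)*23)*(-90) = (23/5)*(-90) = -414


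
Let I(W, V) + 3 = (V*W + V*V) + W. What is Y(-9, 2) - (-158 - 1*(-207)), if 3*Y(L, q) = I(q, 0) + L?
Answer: -157/3 ≈ -52.333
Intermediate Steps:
I(W, V) = -3 + W + V**2 + V*W (I(W, V) = -3 + ((V*W + V*V) + W) = -3 + ((V*W + V**2) + W) = -3 + ((V**2 + V*W) + W) = -3 + (W + V**2 + V*W) = -3 + W + V**2 + V*W)
Y(L, q) = -1 + L/3 + q/3 (Y(L, q) = ((-3 + q + 0**2 + 0*q) + L)/3 = ((-3 + q + 0 + 0) + L)/3 = ((-3 + q) + L)/3 = (-3 + L + q)/3 = -1 + L/3 + q/3)
Y(-9, 2) - (-158 - 1*(-207)) = (-1 + (1/3)*(-9) + (1/3)*2) - (-158 - 1*(-207)) = (-1 - 3 + 2/3) - (-158 + 207) = -10/3 - 1*49 = -10/3 - 49 = -157/3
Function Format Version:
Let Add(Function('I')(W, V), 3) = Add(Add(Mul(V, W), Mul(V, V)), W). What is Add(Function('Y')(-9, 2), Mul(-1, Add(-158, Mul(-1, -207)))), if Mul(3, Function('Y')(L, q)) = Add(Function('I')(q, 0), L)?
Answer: Rational(-157, 3) ≈ -52.333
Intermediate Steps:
Function('I')(W, V) = Add(-3, W, Pow(V, 2), Mul(V, W)) (Function('I')(W, V) = Add(-3, Add(Add(Mul(V, W), Mul(V, V)), W)) = Add(-3, Add(Add(Mul(V, W), Pow(V, 2)), W)) = Add(-3, Add(Add(Pow(V, 2), Mul(V, W)), W)) = Add(-3, Add(W, Pow(V, 2), Mul(V, W))) = Add(-3, W, Pow(V, 2), Mul(V, W)))
Function('Y')(L, q) = Add(-1, Mul(Rational(1, 3), L), Mul(Rational(1, 3), q)) (Function('Y')(L, q) = Mul(Rational(1, 3), Add(Add(-3, q, Pow(0, 2), Mul(0, q)), L)) = Mul(Rational(1, 3), Add(Add(-3, q, 0, 0), L)) = Mul(Rational(1, 3), Add(Add(-3, q), L)) = Mul(Rational(1, 3), Add(-3, L, q)) = Add(-1, Mul(Rational(1, 3), L), Mul(Rational(1, 3), q)))
Add(Function('Y')(-9, 2), Mul(-1, Add(-158, Mul(-1, -207)))) = Add(Add(-1, Mul(Rational(1, 3), -9), Mul(Rational(1, 3), 2)), Mul(-1, Add(-158, Mul(-1, -207)))) = Add(Add(-1, -3, Rational(2, 3)), Mul(-1, Add(-158, 207))) = Add(Rational(-10, 3), Mul(-1, 49)) = Add(Rational(-10, 3), -49) = Rational(-157, 3)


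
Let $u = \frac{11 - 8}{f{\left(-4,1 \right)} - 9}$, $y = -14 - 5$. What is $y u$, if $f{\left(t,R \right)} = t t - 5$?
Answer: $- \frac{57}{2} \approx -28.5$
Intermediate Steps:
$f{\left(t,R \right)} = -5 + t^{2}$ ($f{\left(t,R \right)} = t^{2} - 5 = -5 + t^{2}$)
$y = -19$
$u = \frac{3}{2}$ ($u = \frac{11 - 8}{\left(-5 + \left(-4\right)^{2}\right) - 9} = \frac{3}{\left(-5 + 16\right) - 9} = \frac{3}{11 - 9} = \frac{3}{2} \approx 1.5$)
$y u = \left(-19\right) \frac{3}{2} = - \frac{57}{2}$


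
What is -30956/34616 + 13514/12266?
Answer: 11011791/53074982 ≈ 0.20748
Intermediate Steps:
-30956/34616 + 13514/12266 = -30956*1/34616 + 13514*(1/12266) = -7739/8654 + 6757/6133 = 11011791/53074982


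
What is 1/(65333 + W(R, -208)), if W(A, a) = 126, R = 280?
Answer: 1/65459 ≈ 1.5277e-5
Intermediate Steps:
1/(65333 + W(R, -208)) = 1/(65333 + 126) = 1/65459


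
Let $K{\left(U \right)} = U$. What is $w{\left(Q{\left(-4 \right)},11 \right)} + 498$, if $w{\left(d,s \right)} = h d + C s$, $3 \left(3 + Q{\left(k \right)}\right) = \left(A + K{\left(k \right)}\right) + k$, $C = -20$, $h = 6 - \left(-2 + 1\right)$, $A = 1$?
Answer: $\frac{722}{3} \approx 240.67$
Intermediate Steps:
$h = 7$ ($h = 6 - -1 = 6 + 1 = 7$)
$Q{\left(k \right)} = - \frac{8}{3} + \frac{2 k}{3}$ ($Q{\left(k \right)} = -3 + \frac{\left(1 + k\right) + k}{3} = -3 + \frac{1 + 2 k}{3} = -3 + \left(\frac{1}{3} + \frac{2 k}{3}\right) = - \frac{8}{3} + \frac{2 k}{3}$)
$w{\left(d,s \right)} = - 20 s + 7 d$ ($w{\left(d,s \right)} = 7 d - 20 s = - 20 s + 7 d$)
$w{\left(Q{\left(-4 \right)},11 \right)} + 498 = \left(\left(-20\right) 11 + 7 \left(- \frac{8}{3} + \frac{2}{3} \left(-4\right)\right)\right) + 498 = \left(-220 + 7 \left(- \frac{8}{3} - \frac{8}{3}\right)\right) + 498 = \left(-220 + 7 \left(- \frac{16}{3}\right)\right) + 498 = \left(-220 - \frac{112}{3}\right) + 498 = - \frac{772}{3} + 498 = \frac{722}{3}$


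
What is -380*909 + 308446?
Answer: -36974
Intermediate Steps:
-380*909 + 308446 = -345420 + 308446 = -36974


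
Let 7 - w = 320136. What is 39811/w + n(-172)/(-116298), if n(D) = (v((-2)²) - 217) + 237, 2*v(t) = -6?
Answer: -4635381871/37230362442 ≈ -0.12451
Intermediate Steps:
w = -320129 (w = 7 - 1*320136 = 7 - 320136 = -320129)
v(t) = -3 (v(t) = (½)*(-6) = -3)
n(D) = 17 (n(D) = (-3 - 217) + 237 = -220 + 237 = 17)
39811/w + n(-172)/(-116298) = 39811/(-320129) + 17/(-116298) = 39811*(-1/320129) + 17*(-1/116298) = -39811/320129 - 17/116298 = -4635381871/37230362442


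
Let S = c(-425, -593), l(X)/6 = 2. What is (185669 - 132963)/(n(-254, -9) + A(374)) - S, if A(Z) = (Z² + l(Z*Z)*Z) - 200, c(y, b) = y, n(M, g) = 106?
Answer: 30683728/72135 ≈ 425.37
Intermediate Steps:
l(X) = 12 (l(X) = 6*2 = 12)
A(Z) = -200 + Z² + 12*Z (A(Z) = (Z² + 12*Z) - 200 = -200 + Z² + 12*Z)
S = -425
(185669 - 132963)/(n(-254, -9) + A(374)) - S = (185669 - 132963)/(106 + (-200 + 374² + 12*374)) - 1*(-425) = 52706/(106 + (-200 + 139876 + 4488)) + 425 = 52706/(106 + 144164) + 425 = 52706/144270 + 425 = 52706*(1/144270) + 425 = 26353/72135 + 425 = 30683728/72135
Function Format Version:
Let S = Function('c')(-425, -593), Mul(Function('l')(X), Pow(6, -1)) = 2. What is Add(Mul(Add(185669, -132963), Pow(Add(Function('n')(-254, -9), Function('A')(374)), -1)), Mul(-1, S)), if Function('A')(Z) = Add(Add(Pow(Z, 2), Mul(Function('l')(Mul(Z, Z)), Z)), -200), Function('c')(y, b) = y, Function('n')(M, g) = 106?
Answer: Rational(30683728, 72135) ≈ 425.37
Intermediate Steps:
Function('l')(X) = 12 (Function('l')(X) = Mul(6, 2) = 12)
Function('A')(Z) = Add(-200, Pow(Z, 2), Mul(12, Z)) (Function('A')(Z) = Add(Add(Pow(Z, 2), Mul(12, Z)), -200) = Add(-200, Pow(Z, 2), Mul(12, Z)))
S = -425
Add(Mul(Add(185669, -132963), Pow(Add(Function('n')(-254, -9), Function('A')(374)), -1)), Mul(-1, S)) = Add(Mul(Add(185669, -132963), Pow(Add(106, Add(-200, Pow(374, 2), Mul(12, 374))), -1)), Mul(-1, -425)) = Add(Mul(52706, Pow(Add(106, Add(-200, 139876, 4488)), -1)), 425) = Add(Mul(52706, Pow(Add(106, 144164), -1)), 425) = Add(Mul(52706, Pow(144270, -1)), 425) = Add(Mul(52706, Rational(1, 144270)), 425) = Add(Rational(26353, 72135), 425) = Rational(30683728, 72135)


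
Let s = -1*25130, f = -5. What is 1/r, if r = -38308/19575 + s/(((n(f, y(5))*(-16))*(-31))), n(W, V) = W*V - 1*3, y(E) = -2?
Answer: -4854600/44637509 ≈ -0.10876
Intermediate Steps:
n(W, V) = -3 + V*W (n(W, V) = V*W - 3 = -3 + V*W)
s = -25130
r = -44637509/4854600 (r = -38308/19575 - 25130*1/(496*(-3 - 2*(-5))) = -38308*1/19575 - 25130*1/(496*(-3 + 10)) = -38308/19575 - 25130/((7*(-16))*(-31)) = -38308/19575 - 25130/((-112*(-31))) = -38308/19575 - 25130/3472 = -38308/19575 - 25130*1/3472 = -38308/19575 - 1795/248 = -44637509/4854600 ≈ -9.1949)
1/r = 1/(-44637509/4854600) = -4854600/44637509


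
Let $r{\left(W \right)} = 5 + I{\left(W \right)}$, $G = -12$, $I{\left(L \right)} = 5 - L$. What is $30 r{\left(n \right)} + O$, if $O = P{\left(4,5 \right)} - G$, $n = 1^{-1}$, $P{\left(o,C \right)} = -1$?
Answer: $281$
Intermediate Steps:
$n = 1$
$O = 11$ ($O = -1 - -12 = -1 + 12 = 11$)
$r{\left(W \right)} = 10 - W$ ($r{\left(W \right)} = 5 - \left(-5 + W\right) = 10 - W$)
$30 r{\left(n \right)} + O = 30 \left(10 - 1\right) + 11 = 30 \cdot 9 + 11 = 270 + 11 = 281$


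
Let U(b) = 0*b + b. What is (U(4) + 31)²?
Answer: 1225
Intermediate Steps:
U(b) = b (U(b) = 0 + b = b)
(U(4) + 31)² = (4 + 31)² = 35² = 1225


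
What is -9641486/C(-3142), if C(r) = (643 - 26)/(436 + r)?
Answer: 26089861116/617 ≈ 4.2285e+7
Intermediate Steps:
C(r) = 617/(436 + r)
-9641486/C(-3142) = -9641486/(617/(436 - 3142)) = -9641486/(617/(-2706)) = -9641486/(617*(-1/2706)) = -9641486/(-617/2706) = -9641486*(-2706/617) = 26089861116/617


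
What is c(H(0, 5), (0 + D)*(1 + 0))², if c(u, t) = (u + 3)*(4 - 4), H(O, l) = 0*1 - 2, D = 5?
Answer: 0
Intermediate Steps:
H(O, l) = -2 (H(O, l) = 0 - 2 = -2)
c(u, t) = 0 (c(u, t) = (3 + u)*0 = 0)
c(H(0, 5), (0 + D)*(1 + 0))² = 0² = 0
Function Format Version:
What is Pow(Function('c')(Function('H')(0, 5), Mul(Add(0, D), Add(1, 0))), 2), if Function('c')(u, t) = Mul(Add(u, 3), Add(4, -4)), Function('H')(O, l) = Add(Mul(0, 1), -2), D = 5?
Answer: 0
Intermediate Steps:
Function('H')(O, l) = -2 (Function('H')(O, l) = Add(0, -2) = -2)
Function('c')(u, t) = 0 (Function('c')(u, t) = Mul(Add(3, u), 0) = 0)
Pow(Function('c')(Function('H')(0, 5), Mul(Add(0, D), Add(1, 0))), 2) = Pow(0, 2) = 0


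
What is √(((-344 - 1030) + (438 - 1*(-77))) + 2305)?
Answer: √1446 ≈ 38.026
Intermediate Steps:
√(((-344 - 1030) + (438 - 1*(-77))) + 2305) = √((-1374 + (438 + 77)) + 2305) = √((-1374 + 515) + 2305) = √(-859 + 2305) = √1446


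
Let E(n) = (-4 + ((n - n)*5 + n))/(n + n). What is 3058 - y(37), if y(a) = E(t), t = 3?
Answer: 18349/6 ≈ 3058.2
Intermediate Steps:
E(n) = (-4 + n)/(2*n) (E(n) = (-4 + (0*5 + n))/((2*n)) = (-4 + (0 + n))*(1/(2*n)) = (-4 + n)*(1/(2*n)) = (-4 + n)/(2*n))
y(a) = -1/6 (y(a) = (1/2)*(-4 + 3)/3 = (1/2)*(1/3)*(-1) = -1/6)
3058 - y(37) = 3058 - 1*(-1/6) = 3058 + 1/6 = 18349/6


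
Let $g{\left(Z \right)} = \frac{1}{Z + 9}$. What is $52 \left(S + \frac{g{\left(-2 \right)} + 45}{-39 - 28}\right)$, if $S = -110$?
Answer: $- \frac{2699112}{469} \approx -5755.0$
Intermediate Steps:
$g{\left(Z \right)} = \frac{1}{9 + Z}$
$52 \left(S + \frac{g{\left(-2 \right)} + 45}{-39 - 28}\right) = 52 \left(-110 + \frac{\frac{1}{9 - 2} + 45}{-39 - 28}\right) = 52 \left(-110 + \frac{\frac{1}{7} + 45}{-67}\right) = 52 \left(-110 + \left(\frac{1}{7} + 45\right) \left(- \frac{1}{67}\right)\right) = 52 \left(-110 + \frac{316}{7} \left(- \frac{1}{67}\right)\right) = 52 \left(-110 - \frac{316}{469}\right) = 52 \left(- \frac{51906}{469}\right) = - \frac{2699112}{469}$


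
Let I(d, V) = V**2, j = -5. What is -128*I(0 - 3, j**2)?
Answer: -80000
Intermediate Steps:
-128*I(0 - 3, j**2) = -128*((-5)**2)**2 = -128*25**2 = -128*625 = -80000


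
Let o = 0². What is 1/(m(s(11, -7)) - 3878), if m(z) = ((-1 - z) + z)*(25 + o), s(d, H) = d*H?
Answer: -1/3903 ≈ -0.00025621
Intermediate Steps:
o = 0
s(d, H) = H*d
m(z) = -25 (m(z) = ((-1 - z) + z)*(25 + 0) = -1*25 = -25)
1/(m(s(11, -7)) - 3878) = 1/(-25 - 3878) = 1/(-3903) = -1/3903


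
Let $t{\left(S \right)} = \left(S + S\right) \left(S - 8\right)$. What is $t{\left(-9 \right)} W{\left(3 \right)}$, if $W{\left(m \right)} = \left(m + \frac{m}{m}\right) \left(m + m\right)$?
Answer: $7344$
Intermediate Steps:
$t{\left(S \right)} = 2 S \left(-8 + S\right)$
$W{\left(m \right)} = 2 m \left(1 + m\right)$ ($W{\left(m \right)} = \left(m + 1\right) 2 m = \left(1 + m\right) 2 m = 2 m \left(1 + m\right)$)
$t{\left(-9 \right)} W{\left(3 \right)} = 2 \left(-9\right) \left(-8 - 9\right) 2 \cdot 3 \left(1 + 3\right) = 2 \left(-9\right) \left(-17\right) 2 \cdot 3 \cdot 4 = 306 \cdot 24 = 7344$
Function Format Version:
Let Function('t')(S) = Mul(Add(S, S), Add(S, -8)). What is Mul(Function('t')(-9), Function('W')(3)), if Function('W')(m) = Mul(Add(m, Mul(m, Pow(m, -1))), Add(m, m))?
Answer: 7344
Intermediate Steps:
Function('t')(S) = Mul(2, S, Add(-8, S)) (Function('t')(S) = Mul(Mul(2, S), Add(-8, S)) = Mul(2, S, Add(-8, S)))
Function('W')(m) = Mul(2, m, Add(1, m)) (Function('W')(m) = Mul(Add(m, 1), Mul(2, m)) = Mul(Add(1, m), Mul(2, m)) = Mul(2, m, Add(1, m)))
Mul(Function('t')(-9), Function('W')(3)) = Mul(Mul(2, -9, Add(-8, -9)), Mul(2, 3, Add(1, 3))) = Mul(Mul(2, -9, -17), Mul(2, 3, 4)) = Mul(306, 24) = 7344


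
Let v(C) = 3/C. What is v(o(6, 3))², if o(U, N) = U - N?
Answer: 1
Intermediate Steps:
v(o(6, 3))² = (3/(6 - 1*3))² = (3/(6 - 3))² = (3/3)² = (3*(⅓))² = 1² = 1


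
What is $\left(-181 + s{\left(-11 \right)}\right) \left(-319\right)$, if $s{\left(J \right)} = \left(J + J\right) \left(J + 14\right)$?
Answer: $78793$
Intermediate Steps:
$s{\left(J \right)} = 2 J \left(14 + J\right)$
$\left(-181 + s{\left(-11 \right)}\right) \left(-319\right) = \left(-181 + 2 \left(-11\right) \left(14 - 11\right)\right) \left(-319\right) = \left(-181 + 2 \left(-11\right) 3\right) \left(-319\right) = \left(-181 - 66\right) \left(-319\right) = \left(-247\right) \left(-319\right) = 78793$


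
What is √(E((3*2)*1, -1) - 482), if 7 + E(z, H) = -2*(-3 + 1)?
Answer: I*√485 ≈ 22.023*I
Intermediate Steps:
E(z, H) = -3 (E(z, H) = -7 - 2*(-3 + 1) = -7 - 2*(-2) = -7 + 4 = -3)
√(E((3*2)*1, -1) - 482) = √(-3 - 482) = √(-485) = I*√485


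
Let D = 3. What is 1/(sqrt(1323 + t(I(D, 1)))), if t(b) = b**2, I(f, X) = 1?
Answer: sqrt(331)/662 ≈ 0.027482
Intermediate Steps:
1/(sqrt(1323 + t(I(D, 1)))) = 1/(sqrt(1323 + 1**2)) = 1/(sqrt(1323 + 1)) = 1/(sqrt(1324)) = 1/(2*sqrt(331)) = sqrt(331)/662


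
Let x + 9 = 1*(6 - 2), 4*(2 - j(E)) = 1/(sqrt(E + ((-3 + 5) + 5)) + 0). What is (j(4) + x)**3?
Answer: -(132 + sqrt(11))**3/85184 ≈ -29.087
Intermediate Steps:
j(E) = 2 - 1/(4*sqrt(7 + E)) (j(E) = 2 - 1/(4*(sqrt(E + ((-3 + 5) + 5)) + 0)) = 2 - 1/(4*(sqrt(E + (2 + 5)) + 0)) = 2 - 1/(4*(sqrt(E + 7) + 0)) = 2 - 1/(4*(sqrt(7 + E) + 0)) = 2 - 1/(4*sqrt(7 + E)))
x = -5 (x = -9 + 1*(6 - 2) = -9 + 1*4 = -9 + 4 = -5)
(j(4) + x)**3 = ((2 - 1/(4*sqrt(7 + 4))) - 5)**3 = ((2 - sqrt(11)/44) - 5)**3 = (-3 - sqrt(11)/44)**3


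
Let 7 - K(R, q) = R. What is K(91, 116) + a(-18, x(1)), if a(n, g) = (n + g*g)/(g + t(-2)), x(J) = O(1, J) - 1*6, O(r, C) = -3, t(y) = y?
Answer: -987/11 ≈ -89.727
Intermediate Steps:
K(R, q) = 7 - R
x(J) = -9 (x(J) = -3 - 1*6 = -3 - 6 = -9)
a(n, g) = (n + g²)/(-2 + g) (a(n, g) = (n + g*g)/(g - 2) = (n + g²)/(-2 + g))
K(91, 116) + a(-18, x(1)) = (7 - 1*91) + (-18 + (-9)²)/(-2 - 9) = (7 - 91) + (-18 + 81)/(-11) = -84 - 1/11*63 = -84 - 63/11 = -987/11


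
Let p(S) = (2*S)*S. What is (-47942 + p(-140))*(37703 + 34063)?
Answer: -627378372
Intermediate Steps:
p(S) = 2*S**2
(-47942 + p(-140))*(37703 + 34063) = (-47942 + 2*(-140)**2)*(37703 + 34063) = (-47942 + 2*19600)*71766 = (-47942 + 39200)*71766 = -8742*71766 = -627378372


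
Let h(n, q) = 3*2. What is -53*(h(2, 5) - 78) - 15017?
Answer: -11201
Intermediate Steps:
h(n, q) = 6
-53*(h(2, 5) - 78) - 15017 = -53*(6 - 78) - 15017 = -53*(-72) - 15017 = 3816 - 15017 = -11201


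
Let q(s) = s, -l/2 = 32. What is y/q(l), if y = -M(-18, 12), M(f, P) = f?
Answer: -9/32 ≈ -0.28125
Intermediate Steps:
l = -64 (l = -2*32 = -64)
y = 18 (y = -1*(-18) = 18)
y/q(l) = 18/(-64) = 18*(-1/64) = -9/32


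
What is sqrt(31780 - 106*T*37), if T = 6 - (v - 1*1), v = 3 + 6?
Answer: 2*sqrt(9906) ≈ 199.06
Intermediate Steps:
v = 9
T = -2 (T = 6 - (9 - 1*1) = 6 - (9 - 1) = 6 - 1*8 = 6 - 8 = -2)
sqrt(31780 - 106*T*37) = sqrt(31780 - 106*(-2)*37) = sqrt(31780 + 212*37) = sqrt(31780 + 7844) = sqrt(39624) = 2*sqrt(9906)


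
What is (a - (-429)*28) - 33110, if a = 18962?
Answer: -2136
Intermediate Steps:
(a - (-429)*28) - 33110 = (18962 - (-429)*28) - 33110 = (18962 - 11*(-1092)) - 33110 = (18962 + 12012) - 33110 = 30974 - 33110 = -2136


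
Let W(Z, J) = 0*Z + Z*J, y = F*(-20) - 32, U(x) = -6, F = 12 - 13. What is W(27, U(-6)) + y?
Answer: -174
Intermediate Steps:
F = -1
y = -12 (y = -1*(-20) - 32 = 20 - 32 = -12)
W(Z, J) = J*Z (W(Z, J) = 0 + J*Z = J*Z)
W(27, U(-6)) + y = -6*27 - 12 = -162 - 12 = -174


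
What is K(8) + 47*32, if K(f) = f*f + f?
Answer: 1576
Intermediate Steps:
K(f) = f + f² (K(f) = f² + f = f + f²)
K(8) + 47*32 = 8*(1 + 8) + 47*32 = 8*9 + 1504 = 72 + 1504 = 1576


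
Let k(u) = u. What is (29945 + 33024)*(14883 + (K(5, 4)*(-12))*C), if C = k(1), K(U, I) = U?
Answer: 933389487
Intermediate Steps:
C = 1
(29945 + 33024)*(14883 + (K(5, 4)*(-12))*C) = (29945 + 33024)*(14883 + (5*(-12))*1) = 62969*(14883 - 60*1) = 62969*(14883 - 60) = 62969*14823 = 933389487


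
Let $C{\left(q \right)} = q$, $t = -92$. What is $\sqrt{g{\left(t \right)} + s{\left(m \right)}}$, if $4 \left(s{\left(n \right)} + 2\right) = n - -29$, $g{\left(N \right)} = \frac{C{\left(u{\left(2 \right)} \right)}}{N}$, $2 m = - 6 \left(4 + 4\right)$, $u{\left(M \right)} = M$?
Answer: $\frac{i \sqrt{1633}}{46} \approx 0.87849 i$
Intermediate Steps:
$m = -24$ ($m = \frac{\left(-6\right) \left(4 + 4\right)}{2} = \frac{\left(-6\right) 8}{2} = \frac{1}{2} \left(-48\right) = -24$)
$g{\left(N \right)} = \frac{2}{N}$
$s{\left(n \right)} = \frac{21}{4} + \frac{n}{4}$ ($s{\left(n \right)} = -2 + \frac{n - -29}{4} = -2 + \frac{n + 29}{4} = -2 + \frac{29 + n}{4} = -2 + \left(\frac{29}{4} + \frac{n}{4}\right) = \frac{21}{4} + \frac{n}{4}$)
$\sqrt{g{\left(t \right)} + s{\left(m \right)}} = \sqrt{\frac{2}{-92} + \left(\frac{21}{4} + \frac{1}{4} \left(-24\right)\right)} = \sqrt{2 \left(- \frac{1}{92}\right) + \left(\frac{21}{4} - 6\right)} = \sqrt{- \frac{1}{46} - \frac{3}{4}} = \sqrt{- \frac{71}{92}} = \frac{i \sqrt{1633}}{46}$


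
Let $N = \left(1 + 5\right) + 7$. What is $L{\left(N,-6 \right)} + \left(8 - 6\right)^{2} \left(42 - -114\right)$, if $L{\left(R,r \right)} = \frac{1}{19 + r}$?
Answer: $\frac{8113}{13} \approx 624.08$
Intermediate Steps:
$N = 13$ ($N = 6 + 7 = 13$)
$L{\left(N,-6 \right)} + \left(8 - 6\right)^{2} \left(42 - -114\right) = \frac{1}{19 - 6} + \left(8 - 6\right)^{2} \left(42 - -114\right) = \frac{1}{13} + 2^{2} \left(42 + 114\right) = \frac{1}{13} + 4 \cdot 156 = \frac{1}{13} + 624 = \frac{8113}{13}$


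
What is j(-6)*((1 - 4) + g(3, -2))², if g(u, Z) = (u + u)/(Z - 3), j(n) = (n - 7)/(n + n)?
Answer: 1911/100 ≈ 19.110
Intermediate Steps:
j(n) = (-7 + n)/(2*n) (j(n) = (-7 + n)/((2*n)) = (-7 + n)*(1/(2*n)) = (-7 + n)/(2*n))
g(u, Z) = 2*u/(-3 + Z) (g(u, Z) = (2*u)/(-3 + Z) = 2*u/(-3 + Z))
j(-6)*((1 - 4) + g(3, -2))² = ((½)*(-7 - 6)/(-6))*((1 - 4) + 2*3/(-3 - 2))² = ((½)*(-⅙)*(-13))*(-3 + 2*3/(-5))² = 13*(-3 + 2*3*(-⅕))²/12 = 13*(-3 - 6/5)²/12 = 13*(-21/5)²/12 = (13/12)*(441/25) = 1911/100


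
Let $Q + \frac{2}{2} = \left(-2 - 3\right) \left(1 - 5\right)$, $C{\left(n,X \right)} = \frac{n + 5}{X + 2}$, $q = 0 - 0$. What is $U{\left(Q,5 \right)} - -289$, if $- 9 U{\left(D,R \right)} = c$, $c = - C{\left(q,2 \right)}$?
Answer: $\frac{10409}{36} \approx 289.14$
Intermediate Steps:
$q = 0$ ($q = 0 + 0 = 0$)
$C{\left(n,X \right)} = \frac{5 + n}{2 + X}$
$c = - \frac{5}{4}$ ($c = - \frac{5 + 0}{2 + 2} = - \frac{5}{4} \approx -1.25$)
$Q = 19$ ($Q = -1 + \left(-2 - 3\right) \left(1 - 5\right) = -1 - -20 = -1 + 20 = 19$)
$U{\left(D,R \right)} = \frac{5}{36}$ ($U{\left(D,R \right)} = \left(- \frac{1}{9}\right) \left(- \frac{5}{4}\right) = \frac{5}{36}$)
$U{\left(Q,5 \right)} - -289 = \frac{5}{36} - -289 = \frac{5}{36} + 289 = \frac{10409}{36}$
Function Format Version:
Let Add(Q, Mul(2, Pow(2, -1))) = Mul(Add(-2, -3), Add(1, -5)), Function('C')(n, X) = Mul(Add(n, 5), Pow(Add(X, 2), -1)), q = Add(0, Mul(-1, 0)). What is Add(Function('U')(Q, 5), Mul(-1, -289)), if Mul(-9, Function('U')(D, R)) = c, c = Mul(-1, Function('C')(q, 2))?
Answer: Rational(10409, 36) ≈ 289.14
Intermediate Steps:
q = 0 (q = Add(0, 0) = 0)
Function('C')(n, X) = Mul(Pow(Add(2, X), -1), Add(5, n)) (Function('C')(n, X) = Mul(Add(5, n), Pow(Add(2, X), -1)) = Mul(Pow(Add(2, X), -1), Add(5, n)))
c = Rational(-5, 4) (c = Mul(-1, Mul(Pow(Add(2, 2), -1), Add(5, 0))) = Mul(-1, Mul(Pow(4, -1), 5)) = Mul(-1, Mul(Rational(1, 4), 5)) = Mul(-1, Rational(5, 4)) = Rational(-5, 4) ≈ -1.2500)
Q = 19 (Q = Add(-1, Mul(Add(-2, -3), Add(1, -5))) = Add(-1, Mul(-5, -4)) = Add(-1, 20) = 19)
Function('U')(D, R) = Rational(5, 36) (Function('U')(D, R) = Mul(Rational(-1, 9), Rational(-5, 4)) = Rational(5, 36))
Add(Function('U')(Q, 5), Mul(-1, -289)) = Add(Rational(5, 36), Mul(-1, -289)) = Add(Rational(5, 36), 289) = Rational(10409, 36)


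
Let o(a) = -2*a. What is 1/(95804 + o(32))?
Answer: 1/95740 ≈ 1.0445e-5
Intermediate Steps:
1/(95804 + o(32)) = 1/(95804 - 2*32) = 1/(95804 - 64) = 1/95740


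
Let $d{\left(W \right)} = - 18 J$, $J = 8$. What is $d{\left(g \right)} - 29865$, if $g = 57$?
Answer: $-30009$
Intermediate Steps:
$d{\left(W \right)} = -144$ ($d{\left(W \right)} = \left(-18\right) 8 = -144$)
$d{\left(g \right)} - 29865 = -144 - 29865 = -30009$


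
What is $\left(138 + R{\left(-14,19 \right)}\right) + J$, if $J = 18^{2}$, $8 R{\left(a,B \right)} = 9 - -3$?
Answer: $\frac{927}{2} \approx 463.5$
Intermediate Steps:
$R{\left(a,B \right)} = \frac{3}{2}$ ($R{\left(a,B \right)} = \frac{9 - -3}{8} = \frac{9 + 3}{8} = \frac{1}{8} \cdot 12 = \frac{3}{2}$)
$J = 324$
$\left(138 + R{\left(-14,19 \right)}\right) + J = \left(138 + \frac{3}{2}\right) + 324 = \frac{279}{2} + 324 = \frac{927}{2}$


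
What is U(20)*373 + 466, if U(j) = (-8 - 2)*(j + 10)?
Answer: -111434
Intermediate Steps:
U(j) = -100 - 10*j (U(j) = -10*(10 + j) = -100 - 10*j)
U(20)*373 + 466 = (-100 - 10*20)*373 + 466 = (-100 - 200)*373 + 466 = -300*373 + 466 = -111900 + 466 = -111434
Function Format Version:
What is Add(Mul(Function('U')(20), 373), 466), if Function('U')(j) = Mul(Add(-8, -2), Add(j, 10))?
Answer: -111434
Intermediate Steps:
Function('U')(j) = Add(-100, Mul(-10, j)) (Function('U')(j) = Mul(-10, Add(10, j)) = Add(-100, Mul(-10, j)))
Add(Mul(Function('U')(20), 373), 466) = Add(Mul(Add(-100, Mul(-10, 20)), 373), 466) = Add(Mul(Add(-100, -200), 373), 466) = Add(Mul(-300, 373), 466) = Add(-111900, 466) = -111434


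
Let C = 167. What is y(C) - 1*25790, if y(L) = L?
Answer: -25623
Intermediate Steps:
y(C) - 1*25790 = 167 - 1*25790 = 167 - 25790 = -25623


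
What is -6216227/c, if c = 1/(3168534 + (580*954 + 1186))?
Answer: -23143261770080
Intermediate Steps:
c = 1/3723040 (c = 1/(3168534 + (553320 + 1186)) = 1/(3168534 + 554506) = 1/3723040 ≈ 2.6860e-7)
-6216227/c = -6216227/1/3723040 = -6216227*3723040 = -23143261770080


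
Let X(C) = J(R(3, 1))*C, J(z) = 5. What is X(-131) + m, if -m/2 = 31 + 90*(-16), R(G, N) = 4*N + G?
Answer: 2163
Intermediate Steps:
R(G, N) = G + 4*N
X(C) = 5*C
m = 2818 (m = -2*(31 + 90*(-16)) = -2*(31 - 1440) = -2*(-1409) = 2818)
X(-131) + m = 5*(-131) + 2818 = -655 + 2818 = 2163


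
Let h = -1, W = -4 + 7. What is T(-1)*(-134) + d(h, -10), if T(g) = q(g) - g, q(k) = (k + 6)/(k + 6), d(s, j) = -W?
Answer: -271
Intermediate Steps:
W = 3
d(s, j) = -3 (d(s, j) = -1*3 = -3)
q(k) = 1 (q(k) = (6 + k)/(6 + k) = 1)
T(g) = 1 - g
T(-1)*(-134) + d(h, -10) = (1 - 1*(-1))*(-134) - 3 = (1 + 1)*(-134) - 3 = 2*(-134) - 3 = -268 - 3 = -271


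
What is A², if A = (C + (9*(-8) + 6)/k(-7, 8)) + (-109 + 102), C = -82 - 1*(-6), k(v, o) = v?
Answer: 265225/49 ≈ 5412.8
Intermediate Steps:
C = -76 (C = -82 + 6 = -76)
A = -515/7 (A = (-76 + (9*(-8) + 6)/(-7)) + (-109 + 102) = (-76 + (-72 + 6)*(-⅐)) - 7 = (-76 - 66*(-⅐)) - 7 = (-76 + 66/7) - 7 = -466/7 - 7 = -515/7 ≈ -73.571)
A² = (-515/7)² = 265225/49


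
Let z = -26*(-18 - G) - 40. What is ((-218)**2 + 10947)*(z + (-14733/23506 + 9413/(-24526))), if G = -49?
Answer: -1019710232458934/20589577 ≈ -4.9526e+7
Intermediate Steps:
z = -846 (z = -26*(-18 - 1*(-49)) - 40 = -26*(-18 + 49) - 40 = -26*31 - 40 = -806 - 40 = -846)
((-218)**2 + 10947)*(z + (-14733/23506 + 9413/(-24526))) = ((-218)**2 + 10947)*(-846 + (-14733/23506 + 9413/(-24526))) = (47524 + 10947)*(-846 + (-14733*1/23506 + 9413*(-1/24526))) = 58471*(-846 + (-14733/23506 - 9413/24526)) = 58471*(-846 - 145650884/144127039) = 58471*(-122077125878/144127039) = -1019710232458934/20589577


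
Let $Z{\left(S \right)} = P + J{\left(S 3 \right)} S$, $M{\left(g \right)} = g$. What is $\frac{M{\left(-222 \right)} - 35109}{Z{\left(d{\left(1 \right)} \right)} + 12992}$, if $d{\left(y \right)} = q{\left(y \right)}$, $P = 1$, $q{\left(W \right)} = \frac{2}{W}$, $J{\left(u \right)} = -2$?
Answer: $- \frac{35331}{12989} \approx -2.7201$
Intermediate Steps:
$d{\left(y \right)} = \frac{2}{y}$
$Z{\left(S \right)} = 1 - 2 S$
$\frac{M{\left(-222 \right)} - 35109}{Z{\left(d{\left(1 \right)} \right)} + 12992} = \frac{-222 - 35109}{\left(1 - 2 \cdot \frac{2}{1}\right) + 12992} = - \frac{35331}{\left(1 - 2 \cdot 2 \cdot 1\right) + 12992} = - \frac{35331}{\left(1 - 4\right) + 12992} = - \frac{35331}{-3 + 12992} = - \frac{35331}{12989}$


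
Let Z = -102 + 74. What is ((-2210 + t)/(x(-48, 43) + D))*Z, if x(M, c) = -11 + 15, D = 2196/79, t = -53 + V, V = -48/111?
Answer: 46312091/23236 ≈ 1993.1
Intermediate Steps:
V = -16/37 (V = -48*1/111 = -16/37 ≈ -0.43243)
t = -1977/37 (t = -53 - 16/37 = -1977/37 ≈ -53.432)
D = 2196/79 (D = 2196*(1/79) = 2196/79 ≈ 27.797)
x(M, c) = 4
Z = -28
((-2210 + t)/(x(-48, 43) + D))*Z = ((-2210 - 1977/37)/(4 + 2196/79))*(-28) = -83747/(37*2512/79)*(-28) = -83747/37*79/2512*(-28) = -6616013/92944*(-28) = 46312091/23236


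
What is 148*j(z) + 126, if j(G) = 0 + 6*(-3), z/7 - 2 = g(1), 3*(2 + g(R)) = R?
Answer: -2538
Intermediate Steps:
g(R) = -2 + R/3
z = 7/3 (z = 14 + 7*(-2 + (⅓)*1) = 14 + 7*(-2 + ⅓) = 14 + 7*(-5/3) = 14 - 35/3 = 7/3 ≈ 2.3333)
j(G) = -18 (j(G) = 0 - 18 = -18)
148*j(z) + 126 = 148*(-18) + 126 = -2664 + 126 = -2538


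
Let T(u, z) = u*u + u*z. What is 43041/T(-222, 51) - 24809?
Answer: -313918739/12654 ≈ -24808.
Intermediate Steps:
T(u, z) = u² + u*z
43041/T(-222, 51) - 24809 = 43041/((-222*(-222 + 51))) - 24809 = 43041/((-222*(-171))) - 24809 = 43041/37962 - 24809 = 43041*(1/37962) - 24809 = 14347/12654 - 24809 = -313918739/12654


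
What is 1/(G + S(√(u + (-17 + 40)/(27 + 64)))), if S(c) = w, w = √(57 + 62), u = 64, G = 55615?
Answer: 7945/441861158 - √119/3093028106 ≈ 1.7977e-5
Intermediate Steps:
w = √119 ≈ 10.909
S(c) = √119
1/(G + S(√(u + (-17 + 40)/(27 + 64)))) = 1/(55615 + √119)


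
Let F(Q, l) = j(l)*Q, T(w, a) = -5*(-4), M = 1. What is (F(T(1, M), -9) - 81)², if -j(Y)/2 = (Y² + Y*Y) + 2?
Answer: 44102881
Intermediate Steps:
j(Y) = -4 - 4*Y² (j(Y) = -2*((Y² + Y*Y) + 2) = -2*((Y² + Y²) + 2) = -2*(2*Y² + 2) = -2*(2 + 2*Y²) = -4 - 4*Y²)
T(w, a) = 20
F(Q, l) = Q*(-4 - 4*l²) (F(Q, l) = (-4 - 4*l²)*Q = Q*(-4 - 4*l²))
(F(T(1, M), -9) - 81)² = (-4*20*(1 + (-9)²) - 81)² = (-4*20*(1 + 81) - 81)² = (-4*20*82 - 81)² = (-6560 - 81)² = (-6641)² = 44102881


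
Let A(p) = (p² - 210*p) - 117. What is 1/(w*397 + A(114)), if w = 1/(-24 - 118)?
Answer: -142/1571059 ≈ -9.0385e-5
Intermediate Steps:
A(p) = -117 + p² - 210*p
w = -1/142 (w = 1/(-142) = -1/142 ≈ -0.0070423)
1/(w*397 + A(114)) = 1/(-1/142*397 + (-117 + 114² - 210*114)) = 1/(-397/142 + (-117 + 12996 - 23940)) = 1/(-397/142 - 11061) = 1/(-1571059/142) = -142/1571059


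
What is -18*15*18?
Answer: -4860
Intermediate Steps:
-18*15*18 = -270*18 = -4860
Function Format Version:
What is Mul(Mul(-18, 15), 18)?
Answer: -4860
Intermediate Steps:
Mul(Mul(-18, 15), 18) = Mul(-270, 18) = -4860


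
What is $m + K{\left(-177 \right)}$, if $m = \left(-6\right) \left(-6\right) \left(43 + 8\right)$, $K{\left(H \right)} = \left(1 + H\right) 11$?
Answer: $-100$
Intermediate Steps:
$K{\left(H \right)} = 11 + 11 H$
$m = 1836$ ($m = 36 \cdot 51 = 1836$)
$m + K{\left(-177 \right)} = 1836 + \left(11 + 11 \left(-177\right)\right) = 1836 + \left(11 - 1947\right) = 1836 - 1936 = -100$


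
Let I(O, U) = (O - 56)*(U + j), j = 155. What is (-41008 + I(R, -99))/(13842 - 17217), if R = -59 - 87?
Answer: 3488/225 ≈ 15.502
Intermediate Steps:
R = -146
I(O, U) = (-56 + O)*(155 + U) (I(O, U) = (O - 56)*(U + 155) = (-56 + O)*(155 + U))
(-41008 + I(R, -99))/(13842 - 17217) = (-41008 + (-8680 - 56*(-99) + 155*(-146) - 146*(-99)))/(13842 - 17217) = (-41008 + (-8680 + 5544 - 22630 + 14454))/(-3375) = (-41008 - 11312)*(-1/3375) = -52320*(-1/3375) = 3488/225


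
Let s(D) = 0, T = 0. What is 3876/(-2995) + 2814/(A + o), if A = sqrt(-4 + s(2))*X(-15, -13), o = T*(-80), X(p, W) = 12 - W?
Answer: -3876/2995 - 1407*I/25 ≈ -1.2942 - 56.28*I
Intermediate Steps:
o = 0 (o = 0*(-80) = 0)
A = 50*I (A = sqrt(-4 + 0)*(12 - 1*(-13)) = sqrt(-4)*(12 + 13) = (2*I)*25 = 50*I ≈ 50.0*I)
3876/(-2995) + 2814/(A + o) = 3876/(-2995) + 2814/(50*I + 0) = 3876*(-1/2995) + 2814/((50*I)) = -3876/2995 + 2814*(-I/50) = -3876/2995 - 1407*I/25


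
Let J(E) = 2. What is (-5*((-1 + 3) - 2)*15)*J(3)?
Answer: 0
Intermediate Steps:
(-5*((-1 + 3) - 2)*15)*J(3) = (-5*((-1 + 3) - 2)*15)*2 = (-5*(2 - 2)*15)*2 = (-5*0*15)*2 = (0*15)*2 = 0*2 = 0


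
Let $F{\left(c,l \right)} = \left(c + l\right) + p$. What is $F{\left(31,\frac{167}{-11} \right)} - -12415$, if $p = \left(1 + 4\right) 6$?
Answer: $\frac{137069}{11} \approx 12461.0$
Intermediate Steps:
$p = 30$ ($p = 5 \cdot 6 = 30$)
$F{\left(c,l \right)} = 30 + c + l$ ($F{\left(c,l \right)} = \left(c + l\right) + 30 = 30 + c + l$)
$F{\left(31,\frac{167}{-11} \right)} - -12415 = \left(30 + 31 + \frac{167}{-11}\right) - -12415 = \left(30 + 31 + 167 \left(- \frac{1}{11}\right)\right) + 12415 = \left(30 + 31 - \frac{167}{11}\right) + 12415 = \frac{504}{11} + 12415 = \frac{137069}{11}$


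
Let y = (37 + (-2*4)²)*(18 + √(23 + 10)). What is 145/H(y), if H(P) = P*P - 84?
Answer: 176014195/2937109002987 - 5916580*√33/979036334329 ≈ 2.5212e-5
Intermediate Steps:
y = 1818 + 101*√33 (y = (37 + (-8)²)*(18 + √33) = (37 + 64)*(18 + √33) = 101*(18 + √33) = 1818 + 101*√33 ≈ 2398.2)
H(P) = -84 + P² (H(P) = P² - 84 = -84 + P²)
145/H(y) = 145/(-84 + (1818 + 101*√33)²)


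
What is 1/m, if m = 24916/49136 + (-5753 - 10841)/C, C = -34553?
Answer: 424449052/419071333 ≈ 1.0128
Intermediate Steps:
m = 419071333/424449052 (m = 24916/49136 + (-5753 - 10841)/(-34553) = 24916*(1/49136) - 16594*(-1/34553) = 6229/12284 + 16594/34553 = 419071333/424449052 ≈ 0.98733)
1/m = 1/(419071333/424449052) = 424449052/419071333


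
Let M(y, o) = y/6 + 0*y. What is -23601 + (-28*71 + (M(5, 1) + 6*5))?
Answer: -153349/6 ≈ -25558.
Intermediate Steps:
M(y, o) = y/6 (M(y, o) = y*(⅙) + 0 = y/6 + 0 = y/6)
-23601 + (-28*71 + (M(5, 1) + 6*5)) = -23601 + (-28*71 + ((⅙)*5 + 6*5)) = -23601 + (-1988 + (⅚ + 30)) = -23601 + (-1988 + 185/6) = -23601 - 11743/6 = -153349/6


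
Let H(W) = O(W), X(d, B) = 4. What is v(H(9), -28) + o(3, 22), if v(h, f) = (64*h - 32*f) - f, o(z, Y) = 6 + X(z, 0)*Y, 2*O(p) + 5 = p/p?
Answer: 890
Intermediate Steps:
O(p) = -2 (O(p) = -5/2 + (p/p)/2 = -5/2 + (½)*1 = -5/2 + ½ = -2)
o(z, Y) = 6 + 4*Y
H(W) = -2
v(h, f) = -33*f + 64*h (v(h, f) = (-32*f + 64*h) - f = -33*f + 64*h)
v(H(9), -28) + o(3, 22) = (-33*(-28) + 64*(-2)) + (6 + 4*22) = (924 - 128) + (6 + 88) = 796 + 94 = 890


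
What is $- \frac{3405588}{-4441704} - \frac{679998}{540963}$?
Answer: $- \frac{32723687093}{66744375582} \approx -0.49028$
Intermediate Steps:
$- \frac{3405588}{-4441704} - \frac{679998}{540963} = \left(-3405588\right) \left(- \frac{1}{4441704}\right) - \frac{226666}{180321} = \frac{283799}{370142} - \frac{226666}{180321} = - \frac{32723687093}{66744375582}$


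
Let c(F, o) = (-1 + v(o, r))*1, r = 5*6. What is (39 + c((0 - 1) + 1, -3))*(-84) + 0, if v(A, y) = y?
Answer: -5712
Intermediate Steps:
r = 30
c(F, o) = 29 (c(F, o) = (-1 + 30)*1 = 29*1 = 29)
(39 + c((0 - 1) + 1, -3))*(-84) + 0 = (39 + 29)*(-84) + 0 = 68*(-84) + 0 = -5712 + 0 = -5712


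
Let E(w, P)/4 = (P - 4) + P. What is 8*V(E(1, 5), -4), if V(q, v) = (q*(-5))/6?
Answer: -160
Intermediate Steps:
E(w, P) = -16 + 8*P (E(w, P) = 4*((P - 4) + P) = 4*((-4 + P) + P) = 4*(-4 + 2*P) = -16 + 8*P)
V(q, v) = -5*q/6 (V(q, v) = -5*q*(⅙) = -5*q/6)
8*V(E(1, 5), -4) = 8*(-5*(-16 + 8*5)/6) = 8*(-5*(-16 + 40)/6) = 8*(-⅚*24) = 8*(-20) = -160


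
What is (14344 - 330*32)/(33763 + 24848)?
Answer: 3784/58611 ≈ 0.064561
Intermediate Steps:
(14344 - 330*32)/(33763 + 24848) = (14344 - 10560)/58611 = 3784*(1/58611) = 3784/58611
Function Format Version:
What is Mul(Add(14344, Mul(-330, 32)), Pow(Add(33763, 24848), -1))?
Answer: Rational(3784, 58611) ≈ 0.064561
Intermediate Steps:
Mul(Add(14344, Mul(-330, 32)), Pow(Add(33763, 24848), -1)) = Mul(Add(14344, -10560), Pow(58611, -1)) = Mul(3784, Rational(1, 58611)) = Rational(3784, 58611)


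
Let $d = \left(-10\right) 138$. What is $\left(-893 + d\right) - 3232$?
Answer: $-5505$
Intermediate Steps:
$d = -1380$
$\left(-893 + d\right) - 3232 = \left(-893 - 1380\right) - 3232 = -2273 - 3232 = -5505$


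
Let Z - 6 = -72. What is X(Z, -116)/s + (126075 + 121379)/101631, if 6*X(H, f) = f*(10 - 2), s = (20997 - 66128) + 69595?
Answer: 377374733/155393799 ≈ 2.4285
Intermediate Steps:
Z = -66 (Z = 6 - 72 = -66)
s = 24464 (s = -45131 + 69595 = 24464)
X(H, f) = 4*f/3 (X(H, f) = (f*(10 - 2))/6 = (f*8)/6 = (8*f)/6 = 4*f/3)
X(Z, -116)/s + (126075 + 121379)/101631 = ((4/3)*(-116))/24464 + (126075 + 121379)/101631 = -464/3*1/24464 + 247454*(1/101631) = -29/4587 + 247454/101631 = 377374733/155393799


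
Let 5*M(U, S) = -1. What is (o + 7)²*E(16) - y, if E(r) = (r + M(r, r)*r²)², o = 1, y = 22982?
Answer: 1407914/25 ≈ 56317.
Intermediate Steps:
M(U, S) = -⅕ (M(U, S) = (⅕)*(-1) = -⅕)
E(r) = (r - r²/5)²
(o + 7)²*E(16) - y = (1 + 7)²*((1/25)*16²*(5 - 1*16)²) - 1*22982 = 8²*((1/25)*256*(5 - 16)²) - 22982 = 64*((1/25)*256*(-11)²) - 22982 = 64*((1/25)*256*121) - 22982 = 64*(30976/25) - 22982 = 1982464/25 - 22982 = 1407914/25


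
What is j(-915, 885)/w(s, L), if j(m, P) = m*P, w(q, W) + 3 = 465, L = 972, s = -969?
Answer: -269925/154 ≈ -1752.8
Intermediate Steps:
w(q, W) = 462 (w(q, W) = -3 + 465 = 462)
j(m, P) = P*m
j(-915, 885)/w(s, L) = (885*(-915))/462 = -809775*1/462 = -269925/154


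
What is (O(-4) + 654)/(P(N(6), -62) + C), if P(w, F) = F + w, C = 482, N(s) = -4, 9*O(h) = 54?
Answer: 165/104 ≈ 1.5865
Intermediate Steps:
O(h) = 6 (O(h) = (⅑)*54 = 6)
(O(-4) + 654)/(P(N(6), -62) + C) = (6 + 654)/((-62 - 4) + 482) = 660/(-66 + 482) = 660/416 = 660*(1/416) = 165/104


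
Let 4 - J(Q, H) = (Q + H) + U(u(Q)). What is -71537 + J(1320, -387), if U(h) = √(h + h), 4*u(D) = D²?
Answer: -72466 - 660*√2 ≈ -73399.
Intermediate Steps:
u(D) = D²/4
U(h) = √2*√h (U(h) = √(2*h) = √2*√h)
J(Q, H) = 4 - H - Q - √2*√(Q²)/2 (J(Q, H) = 4 - ((Q + H) + √2*√(Q²/4)) = 4 - ((H + Q) + √2*(√(Q²)/2)) = 4 - ((H + Q) + √2*√(Q²)/2) = 4 - (H + Q + √2*√(Q²)/2) = 4 + (-H - Q - √2*√(Q²)/2) = 4 - H - Q - √2*√(Q²)/2)
-71537 + J(1320, -387) = -71537 + (4 - 1*(-387) - 1*1320 - √2*√(1320²)/2) = -71537 + (4 + 387 - 1320 - √2*√1742400/2) = -71537 + (4 + 387 - 1320 - ½*√2*1320) = -71537 + (4 + 387 - 1320 - 660*√2) = -71537 + (-929 - 660*√2) = -72466 - 660*√2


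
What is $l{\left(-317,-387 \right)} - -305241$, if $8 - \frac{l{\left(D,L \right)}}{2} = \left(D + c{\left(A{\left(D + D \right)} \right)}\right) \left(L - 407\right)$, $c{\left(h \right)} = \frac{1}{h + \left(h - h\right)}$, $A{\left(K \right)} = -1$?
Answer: $-199727$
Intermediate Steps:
$c{\left(h \right)} = \frac{1}{h}$ ($c{\left(h \right)} = \frac{1}{h + 0} = \frac{1}{h}$)
$l{\left(D,L \right)} = 16 - 2 \left(-1 + D\right) \left(-407 + L\right)$ ($l{\left(D,L \right)} = 16 - 2 \left(D + \frac{1}{-1}\right) \left(L - 407\right) = 16 - 2 \left(D - 1\right) \left(-407 + L\right) = 16 - 2 \left(-1 + D\right) \left(-407 + L\right)$)
$l{\left(-317,-387 \right)} - -305241 = \left(-798 + 2 \left(-387\right) + 814 \left(-317\right) - \left(-634\right) \left(-387\right)\right) - -305241 = \left(-798 - 774 - 258038 - 245358\right) + 305241 = -504968 + 305241 = -199727$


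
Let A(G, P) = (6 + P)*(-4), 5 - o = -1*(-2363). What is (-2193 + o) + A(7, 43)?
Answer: -4747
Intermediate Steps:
o = -2358 (o = 5 - (-1)*(-2363) = 5 - 1*2363 = 5 - 2363 = -2358)
A(G, P) = -24 - 4*P
(-2193 + o) + A(7, 43) = (-2193 - 2358) + (-24 - 4*43) = -4551 + (-24 - 172) = -4551 - 196 = -4747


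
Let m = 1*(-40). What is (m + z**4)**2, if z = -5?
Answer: 342225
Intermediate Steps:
m = -40
(m + z**4)**2 = (-40 + (-5)**4)**2 = (-40 + 625)**2 = 585**2 = 342225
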